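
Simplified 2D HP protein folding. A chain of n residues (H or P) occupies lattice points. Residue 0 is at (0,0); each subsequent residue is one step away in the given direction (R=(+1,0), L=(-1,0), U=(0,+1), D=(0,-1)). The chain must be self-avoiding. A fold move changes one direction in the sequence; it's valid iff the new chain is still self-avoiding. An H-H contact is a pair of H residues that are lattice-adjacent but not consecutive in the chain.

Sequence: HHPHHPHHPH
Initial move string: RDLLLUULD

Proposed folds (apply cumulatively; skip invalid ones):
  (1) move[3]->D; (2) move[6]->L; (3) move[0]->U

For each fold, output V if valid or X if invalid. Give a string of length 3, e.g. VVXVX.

Answer: VVX

Derivation:
Initial: RDLLLUULD -> [(0, 0), (1, 0), (1, -1), (0, -1), (-1, -1), (-2, -1), (-2, 0), (-2, 1), (-3, 1), (-3, 0)]
Fold 1: move[3]->D => RDLDLUULD VALID
Fold 2: move[6]->L => RDLDLULLD VALID
Fold 3: move[0]->U => UDLDLULLD INVALID (collision), skipped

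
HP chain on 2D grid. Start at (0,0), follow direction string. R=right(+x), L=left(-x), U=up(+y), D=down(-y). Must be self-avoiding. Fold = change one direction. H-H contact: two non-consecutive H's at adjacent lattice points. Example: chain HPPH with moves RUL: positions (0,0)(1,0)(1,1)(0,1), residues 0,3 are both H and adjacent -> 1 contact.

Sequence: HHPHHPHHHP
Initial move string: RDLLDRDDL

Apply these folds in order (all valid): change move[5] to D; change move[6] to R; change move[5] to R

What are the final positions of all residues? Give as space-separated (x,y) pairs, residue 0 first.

Initial moves: RDLLDRDDL
Fold: move[5]->D => RDLLDDDDL (positions: [(0, 0), (1, 0), (1, -1), (0, -1), (-1, -1), (-1, -2), (-1, -3), (-1, -4), (-1, -5), (-2, -5)])
Fold: move[6]->R => RDLLDDRDL (positions: [(0, 0), (1, 0), (1, -1), (0, -1), (-1, -1), (-1, -2), (-1, -3), (0, -3), (0, -4), (-1, -4)])
Fold: move[5]->R => RDLLDRRDL (positions: [(0, 0), (1, 0), (1, -1), (0, -1), (-1, -1), (-1, -2), (0, -2), (1, -2), (1, -3), (0, -3)])

Answer: (0,0) (1,0) (1,-1) (0,-1) (-1,-1) (-1,-2) (0,-2) (1,-2) (1,-3) (0,-3)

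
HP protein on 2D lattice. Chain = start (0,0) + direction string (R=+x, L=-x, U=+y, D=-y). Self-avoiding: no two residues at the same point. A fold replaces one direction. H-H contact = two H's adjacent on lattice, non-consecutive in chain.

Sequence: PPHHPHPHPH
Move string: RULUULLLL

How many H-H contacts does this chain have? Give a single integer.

Answer: 0

Derivation:
Positions: [(0, 0), (1, 0), (1, 1), (0, 1), (0, 2), (0, 3), (-1, 3), (-2, 3), (-3, 3), (-4, 3)]
No H-H contacts found.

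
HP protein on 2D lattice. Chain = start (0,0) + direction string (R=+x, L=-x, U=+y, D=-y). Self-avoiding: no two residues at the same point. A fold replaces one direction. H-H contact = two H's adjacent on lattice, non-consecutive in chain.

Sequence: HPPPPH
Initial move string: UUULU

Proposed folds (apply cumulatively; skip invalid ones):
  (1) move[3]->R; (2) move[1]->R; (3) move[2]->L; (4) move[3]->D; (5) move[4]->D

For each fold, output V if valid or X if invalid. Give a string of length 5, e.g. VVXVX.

Initial: UUULU -> [(0, 0), (0, 1), (0, 2), (0, 3), (-1, 3), (-1, 4)]
Fold 1: move[3]->R => UUURU VALID
Fold 2: move[1]->R => URURU VALID
Fold 3: move[2]->L => URLRU INVALID (collision), skipped
Fold 4: move[3]->D => URUDU INVALID (collision), skipped
Fold 5: move[4]->D => URURD VALID

Answer: VVXXV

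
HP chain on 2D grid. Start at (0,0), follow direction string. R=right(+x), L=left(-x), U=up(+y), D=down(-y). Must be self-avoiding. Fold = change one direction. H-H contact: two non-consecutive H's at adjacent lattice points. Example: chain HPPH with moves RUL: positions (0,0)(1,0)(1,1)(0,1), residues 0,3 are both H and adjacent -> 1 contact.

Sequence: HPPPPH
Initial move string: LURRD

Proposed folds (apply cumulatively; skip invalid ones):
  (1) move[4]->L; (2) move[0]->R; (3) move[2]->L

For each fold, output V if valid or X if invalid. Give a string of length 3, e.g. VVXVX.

Initial: LURRD -> [(0, 0), (-1, 0), (-1, 1), (0, 1), (1, 1), (1, 0)]
Fold 1: move[4]->L => LURRL INVALID (collision), skipped
Fold 2: move[0]->R => RURRD VALID
Fold 3: move[2]->L => RULRD INVALID (collision), skipped

Answer: XVX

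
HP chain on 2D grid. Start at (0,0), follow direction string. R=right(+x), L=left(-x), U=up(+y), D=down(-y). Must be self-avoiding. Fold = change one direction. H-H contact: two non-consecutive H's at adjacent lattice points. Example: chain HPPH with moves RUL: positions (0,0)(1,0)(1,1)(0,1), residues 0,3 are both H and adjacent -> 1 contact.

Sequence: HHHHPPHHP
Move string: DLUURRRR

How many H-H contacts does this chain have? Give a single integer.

Positions: [(0, 0), (0, -1), (-1, -1), (-1, 0), (-1, 1), (0, 1), (1, 1), (2, 1), (3, 1)]
H-H contact: residue 0 @(0,0) - residue 3 @(-1, 0)

Answer: 1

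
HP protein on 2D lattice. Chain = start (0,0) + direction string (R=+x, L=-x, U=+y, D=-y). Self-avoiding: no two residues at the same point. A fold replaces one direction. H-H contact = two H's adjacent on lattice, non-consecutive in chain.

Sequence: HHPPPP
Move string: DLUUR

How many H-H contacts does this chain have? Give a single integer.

Positions: [(0, 0), (0, -1), (-1, -1), (-1, 0), (-1, 1), (0, 1)]
No H-H contacts found.

Answer: 0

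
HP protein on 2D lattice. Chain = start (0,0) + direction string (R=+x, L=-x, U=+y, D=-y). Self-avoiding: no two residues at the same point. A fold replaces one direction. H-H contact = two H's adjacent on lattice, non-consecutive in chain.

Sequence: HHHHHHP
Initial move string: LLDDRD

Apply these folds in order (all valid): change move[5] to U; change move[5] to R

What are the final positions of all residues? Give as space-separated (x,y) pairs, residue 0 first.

Answer: (0,0) (-1,0) (-2,0) (-2,-1) (-2,-2) (-1,-2) (0,-2)

Derivation:
Initial moves: LLDDRD
Fold: move[5]->U => LLDDRU (positions: [(0, 0), (-1, 0), (-2, 0), (-2, -1), (-2, -2), (-1, -2), (-1, -1)])
Fold: move[5]->R => LLDDRR (positions: [(0, 0), (-1, 0), (-2, 0), (-2, -1), (-2, -2), (-1, -2), (0, -2)])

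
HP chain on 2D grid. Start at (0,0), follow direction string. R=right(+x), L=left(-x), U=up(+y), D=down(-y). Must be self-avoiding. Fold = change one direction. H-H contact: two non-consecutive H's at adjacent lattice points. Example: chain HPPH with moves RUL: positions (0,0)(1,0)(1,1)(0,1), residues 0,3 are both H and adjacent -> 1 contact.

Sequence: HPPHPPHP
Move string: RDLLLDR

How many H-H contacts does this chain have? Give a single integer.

Answer: 1

Derivation:
Positions: [(0, 0), (1, 0), (1, -1), (0, -1), (-1, -1), (-2, -1), (-2, -2), (-1, -2)]
H-H contact: residue 0 @(0,0) - residue 3 @(0, -1)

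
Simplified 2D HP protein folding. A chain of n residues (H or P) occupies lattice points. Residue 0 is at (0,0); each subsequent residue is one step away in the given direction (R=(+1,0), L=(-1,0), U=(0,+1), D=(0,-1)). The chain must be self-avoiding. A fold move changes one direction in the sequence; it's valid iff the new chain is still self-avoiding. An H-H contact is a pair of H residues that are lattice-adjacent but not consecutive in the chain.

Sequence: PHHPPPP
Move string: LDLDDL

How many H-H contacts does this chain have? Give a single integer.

Positions: [(0, 0), (-1, 0), (-1, -1), (-2, -1), (-2, -2), (-2, -3), (-3, -3)]
No H-H contacts found.

Answer: 0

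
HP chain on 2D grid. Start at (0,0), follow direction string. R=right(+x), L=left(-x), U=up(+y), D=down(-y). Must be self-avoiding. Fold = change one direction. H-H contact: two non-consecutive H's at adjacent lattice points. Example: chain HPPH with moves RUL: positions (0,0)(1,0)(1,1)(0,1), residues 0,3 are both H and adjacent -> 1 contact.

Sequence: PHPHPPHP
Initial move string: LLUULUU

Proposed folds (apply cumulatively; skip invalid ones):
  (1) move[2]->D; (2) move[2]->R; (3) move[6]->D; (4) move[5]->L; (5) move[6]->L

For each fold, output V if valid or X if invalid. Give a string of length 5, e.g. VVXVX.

Answer: XXXVV

Derivation:
Initial: LLUULUU -> [(0, 0), (-1, 0), (-2, 0), (-2, 1), (-2, 2), (-3, 2), (-3, 3), (-3, 4)]
Fold 1: move[2]->D => LLDULUU INVALID (collision), skipped
Fold 2: move[2]->R => LLRULUU INVALID (collision), skipped
Fold 3: move[6]->D => LLUULUD INVALID (collision), skipped
Fold 4: move[5]->L => LLUULLU VALID
Fold 5: move[6]->L => LLUULLL VALID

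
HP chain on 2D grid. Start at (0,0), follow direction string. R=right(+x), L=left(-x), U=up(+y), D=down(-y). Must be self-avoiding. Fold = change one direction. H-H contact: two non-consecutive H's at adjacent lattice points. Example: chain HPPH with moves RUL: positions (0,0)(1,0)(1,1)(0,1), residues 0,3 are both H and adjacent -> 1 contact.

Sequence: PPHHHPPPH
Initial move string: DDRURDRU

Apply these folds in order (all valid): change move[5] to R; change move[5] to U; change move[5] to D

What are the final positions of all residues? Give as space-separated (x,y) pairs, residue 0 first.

Initial moves: DDRURDRU
Fold: move[5]->R => DDRURRRU (positions: [(0, 0), (0, -1), (0, -2), (1, -2), (1, -1), (2, -1), (3, -1), (4, -1), (4, 0)])
Fold: move[5]->U => DDRURURU (positions: [(0, 0), (0, -1), (0, -2), (1, -2), (1, -1), (2, -1), (2, 0), (3, 0), (3, 1)])
Fold: move[5]->D => DDRURDRU (positions: [(0, 0), (0, -1), (0, -2), (1, -2), (1, -1), (2, -1), (2, -2), (3, -2), (3, -1)])

Answer: (0,0) (0,-1) (0,-2) (1,-2) (1,-1) (2,-1) (2,-2) (3,-2) (3,-1)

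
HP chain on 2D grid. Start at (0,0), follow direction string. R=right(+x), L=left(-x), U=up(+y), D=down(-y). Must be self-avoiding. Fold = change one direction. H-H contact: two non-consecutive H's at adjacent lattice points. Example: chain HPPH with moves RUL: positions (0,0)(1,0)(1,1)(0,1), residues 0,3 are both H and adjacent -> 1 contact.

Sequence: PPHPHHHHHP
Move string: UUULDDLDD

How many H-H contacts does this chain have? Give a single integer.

Answer: 1

Derivation:
Positions: [(0, 0), (0, 1), (0, 2), (0, 3), (-1, 3), (-1, 2), (-1, 1), (-2, 1), (-2, 0), (-2, -1)]
H-H contact: residue 2 @(0,2) - residue 5 @(-1, 2)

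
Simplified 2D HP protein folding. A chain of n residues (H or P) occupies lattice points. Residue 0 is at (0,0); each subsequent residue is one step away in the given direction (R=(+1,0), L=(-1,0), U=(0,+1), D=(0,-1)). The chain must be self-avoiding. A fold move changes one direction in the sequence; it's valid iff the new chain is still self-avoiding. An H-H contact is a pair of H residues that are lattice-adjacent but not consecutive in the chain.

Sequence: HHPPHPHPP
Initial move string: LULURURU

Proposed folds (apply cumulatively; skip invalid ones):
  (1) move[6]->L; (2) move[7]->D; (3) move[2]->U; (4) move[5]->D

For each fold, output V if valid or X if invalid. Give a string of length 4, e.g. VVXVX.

Initial: LULURURU -> [(0, 0), (-1, 0), (-1, 1), (-2, 1), (-2, 2), (-1, 2), (-1, 3), (0, 3), (0, 4)]
Fold 1: move[6]->L => LULURULU VALID
Fold 2: move[7]->D => LULURULD INVALID (collision), skipped
Fold 3: move[2]->U => LUUURULU VALID
Fold 4: move[5]->D => LUUURDLU INVALID (collision), skipped

Answer: VXVX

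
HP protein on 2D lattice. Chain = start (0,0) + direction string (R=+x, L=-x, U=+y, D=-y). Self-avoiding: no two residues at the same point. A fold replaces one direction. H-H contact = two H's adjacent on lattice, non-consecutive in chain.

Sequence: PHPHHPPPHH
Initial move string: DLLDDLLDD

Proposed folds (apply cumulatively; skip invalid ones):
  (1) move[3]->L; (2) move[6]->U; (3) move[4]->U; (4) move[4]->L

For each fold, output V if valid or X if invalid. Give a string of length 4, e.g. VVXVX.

Initial: DLLDDLLDD -> [(0, 0), (0, -1), (-1, -1), (-2, -1), (-2, -2), (-2, -3), (-3, -3), (-4, -3), (-4, -4), (-4, -5)]
Fold 1: move[3]->L => DLLLDLLDD VALID
Fold 2: move[6]->U => DLLLDLUDD INVALID (collision), skipped
Fold 3: move[4]->U => DLLLULLDD VALID
Fold 4: move[4]->L => DLLLLLLDD VALID

Answer: VXVV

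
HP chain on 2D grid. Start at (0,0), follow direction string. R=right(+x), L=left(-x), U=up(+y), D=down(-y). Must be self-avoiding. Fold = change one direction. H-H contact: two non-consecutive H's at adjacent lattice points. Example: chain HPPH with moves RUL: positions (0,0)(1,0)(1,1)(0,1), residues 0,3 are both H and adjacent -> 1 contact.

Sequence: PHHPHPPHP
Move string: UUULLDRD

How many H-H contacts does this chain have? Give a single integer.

Answer: 2

Derivation:
Positions: [(0, 0), (0, 1), (0, 2), (0, 3), (-1, 3), (-2, 3), (-2, 2), (-1, 2), (-1, 1)]
H-H contact: residue 2 @(0,2) - residue 7 @(-1, 2)
H-H contact: residue 4 @(-1,3) - residue 7 @(-1, 2)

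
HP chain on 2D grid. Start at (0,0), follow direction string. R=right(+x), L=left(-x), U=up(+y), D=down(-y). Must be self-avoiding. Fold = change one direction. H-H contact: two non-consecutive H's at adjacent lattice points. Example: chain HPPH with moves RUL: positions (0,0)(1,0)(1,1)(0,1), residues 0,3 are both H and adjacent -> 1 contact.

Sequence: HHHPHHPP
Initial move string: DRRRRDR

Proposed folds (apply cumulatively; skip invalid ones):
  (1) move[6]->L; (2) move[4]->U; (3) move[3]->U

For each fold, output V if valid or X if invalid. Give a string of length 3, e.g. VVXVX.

Initial: DRRRRDR -> [(0, 0), (0, -1), (1, -1), (2, -1), (3, -1), (4, -1), (4, -2), (5, -2)]
Fold 1: move[6]->L => DRRRRDL VALID
Fold 2: move[4]->U => DRRRUDL INVALID (collision), skipped
Fold 3: move[3]->U => DRRURDL INVALID (collision), skipped

Answer: VXX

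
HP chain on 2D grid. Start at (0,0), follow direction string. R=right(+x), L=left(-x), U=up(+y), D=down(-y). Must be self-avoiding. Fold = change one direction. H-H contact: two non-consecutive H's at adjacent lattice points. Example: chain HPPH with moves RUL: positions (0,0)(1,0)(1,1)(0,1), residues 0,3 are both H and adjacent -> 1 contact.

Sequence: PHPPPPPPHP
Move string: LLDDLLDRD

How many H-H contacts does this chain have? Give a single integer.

Positions: [(0, 0), (-1, 0), (-2, 0), (-2, -1), (-2, -2), (-3, -2), (-4, -2), (-4, -3), (-3, -3), (-3, -4)]
No H-H contacts found.

Answer: 0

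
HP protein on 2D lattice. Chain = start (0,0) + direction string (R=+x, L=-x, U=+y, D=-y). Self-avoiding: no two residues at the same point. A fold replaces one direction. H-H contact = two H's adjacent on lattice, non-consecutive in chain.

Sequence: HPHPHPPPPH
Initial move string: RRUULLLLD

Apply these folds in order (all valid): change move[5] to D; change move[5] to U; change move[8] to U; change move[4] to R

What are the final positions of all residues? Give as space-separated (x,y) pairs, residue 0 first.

Initial moves: RRUULLLLD
Fold: move[5]->D => RRUULDLLD (positions: [(0, 0), (1, 0), (2, 0), (2, 1), (2, 2), (1, 2), (1, 1), (0, 1), (-1, 1), (-1, 0)])
Fold: move[5]->U => RRUULULLD (positions: [(0, 0), (1, 0), (2, 0), (2, 1), (2, 2), (1, 2), (1, 3), (0, 3), (-1, 3), (-1, 2)])
Fold: move[8]->U => RRUULULLU (positions: [(0, 0), (1, 0), (2, 0), (2, 1), (2, 2), (1, 2), (1, 3), (0, 3), (-1, 3), (-1, 4)])
Fold: move[4]->R => RRUURULLU (positions: [(0, 0), (1, 0), (2, 0), (2, 1), (2, 2), (3, 2), (3, 3), (2, 3), (1, 3), (1, 4)])

Answer: (0,0) (1,0) (2,0) (2,1) (2,2) (3,2) (3,3) (2,3) (1,3) (1,4)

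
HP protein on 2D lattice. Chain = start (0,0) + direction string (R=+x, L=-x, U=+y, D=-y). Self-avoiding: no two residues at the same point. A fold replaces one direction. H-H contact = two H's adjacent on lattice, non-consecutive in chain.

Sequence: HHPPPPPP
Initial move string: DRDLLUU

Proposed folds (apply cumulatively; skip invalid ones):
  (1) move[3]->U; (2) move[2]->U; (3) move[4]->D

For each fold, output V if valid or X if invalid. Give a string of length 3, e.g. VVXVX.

Initial: DRDLLUU -> [(0, 0), (0, -1), (1, -1), (1, -2), (0, -2), (-1, -2), (-1, -1), (-1, 0)]
Fold 1: move[3]->U => DRDULUU INVALID (collision), skipped
Fold 2: move[2]->U => DRULLUU INVALID (collision), skipped
Fold 3: move[4]->D => DRDLDUU INVALID (collision), skipped

Answer: XXX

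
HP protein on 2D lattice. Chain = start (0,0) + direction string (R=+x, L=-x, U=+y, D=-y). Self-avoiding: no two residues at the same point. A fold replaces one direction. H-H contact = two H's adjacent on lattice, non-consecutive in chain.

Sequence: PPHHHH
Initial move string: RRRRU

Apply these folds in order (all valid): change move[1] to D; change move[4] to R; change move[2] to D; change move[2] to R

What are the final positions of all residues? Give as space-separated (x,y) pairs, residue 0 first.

Answer: (0,0) (1,0) (1,-1) (2,-1) (3,-1) (4,-1)

Derivation:
Initial moves: RRRRU
Fold: move[1]->D => RDRRU (positions: [(0, 0), (1, 0), (1, -1), (2, -1), (3, -1), (3, 0)])
Fold: move[4]->R => RDRRR (positions: [(0, 0), (1, 0), (1, -1), (2, -1), (3, -1), (4, -1)])
Fold: move[2]->D => RDDRR (positions: [(0, 0), (1, 0), (1, -1), (1, -2), (2, -2), (3, -2)])
Fold: move[2]->R => RDRRR (positions: [(0, 0), (1, 0), (1, -1), (2, -1), (3, -1), (4, -1)])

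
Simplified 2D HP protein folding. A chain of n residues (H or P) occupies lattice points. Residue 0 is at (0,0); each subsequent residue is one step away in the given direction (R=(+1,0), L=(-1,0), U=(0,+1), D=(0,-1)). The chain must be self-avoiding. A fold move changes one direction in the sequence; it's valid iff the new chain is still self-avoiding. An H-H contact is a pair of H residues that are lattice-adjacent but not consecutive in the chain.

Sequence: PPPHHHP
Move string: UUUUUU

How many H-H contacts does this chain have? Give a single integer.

Answer: 0

Derivation:
Positions: [(0, 0), (0, 1), (0, 2), (0, 3), (0, 4), (0, 5), (0, 6)]
No H-H contacts found.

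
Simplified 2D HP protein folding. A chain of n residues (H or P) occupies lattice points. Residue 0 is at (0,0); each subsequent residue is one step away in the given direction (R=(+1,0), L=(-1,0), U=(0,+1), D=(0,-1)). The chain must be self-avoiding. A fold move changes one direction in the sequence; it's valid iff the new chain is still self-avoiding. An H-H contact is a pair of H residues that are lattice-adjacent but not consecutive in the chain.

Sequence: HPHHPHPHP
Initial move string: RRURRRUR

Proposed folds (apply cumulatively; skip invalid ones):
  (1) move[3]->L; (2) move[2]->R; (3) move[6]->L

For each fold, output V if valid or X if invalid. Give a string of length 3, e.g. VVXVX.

Answer: XVX

Derivation:
Initial: RRURRRUR -> [(0, 0), (1, 0), (2, 0), (2, 1), (3, 1), (4, 1), (5, 1), (5, 2), (6, 2)]
Fold 1: move[3]->L => RRULRRUR INVALID (collision), skipped
Fold 2: move[2]->R => RRRRRRUR VALID
Fold 3: move[6]->L => RRRRRRLR INVALID (collision), skipped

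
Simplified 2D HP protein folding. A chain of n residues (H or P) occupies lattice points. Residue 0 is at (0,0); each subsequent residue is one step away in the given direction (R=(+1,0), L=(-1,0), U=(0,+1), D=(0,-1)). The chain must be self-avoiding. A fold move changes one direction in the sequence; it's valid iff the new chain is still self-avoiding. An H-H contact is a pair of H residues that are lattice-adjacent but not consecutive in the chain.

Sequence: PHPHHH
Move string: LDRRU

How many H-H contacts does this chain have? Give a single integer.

Answer: 0

Derivation:
Positions: [(0, 0), (-1, 0), (-1, -1), (0, -1), (1, -1), (1, 0)]
No H-H contacts found.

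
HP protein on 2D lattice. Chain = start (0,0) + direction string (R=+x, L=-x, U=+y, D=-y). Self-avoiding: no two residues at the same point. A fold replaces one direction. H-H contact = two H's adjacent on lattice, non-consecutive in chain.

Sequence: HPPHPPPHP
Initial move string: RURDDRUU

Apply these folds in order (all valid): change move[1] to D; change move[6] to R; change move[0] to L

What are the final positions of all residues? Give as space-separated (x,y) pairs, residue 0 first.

Initial moves: RURDDRUU
Fold: move[1]->D => RDRDDRUU (positions: [(0, 0), (1, 0), (1, -1), (2, -1), (2, -2), (2, -3), (3, -3), (3, -2), (3, -1)])
Fold: move[6]->R => RDRDDRRU (positions: [(0, 0), (1, 0), (1, -1), (2, -1), (2, -2), (2, -3), (3, -3), (4, -3), (4, -2)])
Fold: move[0]->L => LDRDDRRU (positions: [(0, 0), (-1, 0), (-1, -1), (0, -1), (0, -2), (0, -3), (1, -3), (2, -3), (2, -2)])

Answer: (0,0) (-1,0) (-1,-1) (0,-1) (0,-2) (0,-3) (1,-3) (2,-3) (2,-2)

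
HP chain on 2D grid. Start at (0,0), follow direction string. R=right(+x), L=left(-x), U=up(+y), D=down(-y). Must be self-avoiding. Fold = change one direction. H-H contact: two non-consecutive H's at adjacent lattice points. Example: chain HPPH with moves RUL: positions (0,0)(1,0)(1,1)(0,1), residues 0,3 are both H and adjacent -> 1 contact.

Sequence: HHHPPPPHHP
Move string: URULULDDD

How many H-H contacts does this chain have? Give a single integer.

Positions: [(0, 0), (0, 1), (1, 1), (1, 2), (0, 2), (0, 3), (-1, 3), (-1, 2), (-1, 1), (-1, 0)]
H-H contact: residue 1 @(0,1) - residue 8 @(-1, 1)

Answer: 1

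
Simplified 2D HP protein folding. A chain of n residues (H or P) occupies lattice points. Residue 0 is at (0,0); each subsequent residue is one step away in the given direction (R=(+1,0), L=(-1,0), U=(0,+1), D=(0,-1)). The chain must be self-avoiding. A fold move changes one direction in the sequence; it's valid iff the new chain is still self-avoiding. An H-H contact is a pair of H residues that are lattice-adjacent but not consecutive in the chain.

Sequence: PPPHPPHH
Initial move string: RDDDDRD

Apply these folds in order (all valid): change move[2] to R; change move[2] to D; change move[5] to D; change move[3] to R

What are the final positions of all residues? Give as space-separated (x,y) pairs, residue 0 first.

Initial moves: RDDDDRD
Fold: move[2]->R => RDRDDRD (positions: [(0, 0), (1, 0), (1, -1), (2, -1), (2, -2), (2, -3), (3, -3), (3, -4)])
Fold: move[2]->D => RDDDDRD (positions: [(0, 0), (1, 0), (1, -1), (1, -2), (1, -3), (1, -4), (2, -4), (2, -5)])
Fold: move[5]->D => RDDDDDD (positions: [(0, 0), (1, 0), (1, -1), (1, -2), (1, -3), (1, -4), (1, -5), (1, -6)])
Fold: move[3]->R => RDDRDDD (positions: [(0, 0), (1, 0), (1, -1), (1, -2), (2, -2), (2, -3), (2, -4), (2, -5)])

Answer: (0,0) (1,0) (1,-1) (1,-2) (2,-2) (2,-3) (2,-4) (2,-5)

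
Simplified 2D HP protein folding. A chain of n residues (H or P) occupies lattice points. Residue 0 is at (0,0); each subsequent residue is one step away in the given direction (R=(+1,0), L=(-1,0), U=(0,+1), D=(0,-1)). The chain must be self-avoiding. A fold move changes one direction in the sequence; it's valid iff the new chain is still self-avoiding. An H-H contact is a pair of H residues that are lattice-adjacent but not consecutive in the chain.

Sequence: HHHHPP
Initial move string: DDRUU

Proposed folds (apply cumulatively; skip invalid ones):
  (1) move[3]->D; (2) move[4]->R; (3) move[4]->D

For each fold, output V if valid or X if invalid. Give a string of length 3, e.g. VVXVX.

Answer: XVX

Derivation:
Initial: DDRUU -> [(0, 0), (0, -1), (0, -2), (1, -2), (1, -1), (1, 0)]
Fold 1: move[3]->D => DDRDU INVALID (collision), skipped
Fold 2: move[4]->R => DDRUR VALID
Fold 3: move[4]->D => DDRUD INVALID (collision), skipped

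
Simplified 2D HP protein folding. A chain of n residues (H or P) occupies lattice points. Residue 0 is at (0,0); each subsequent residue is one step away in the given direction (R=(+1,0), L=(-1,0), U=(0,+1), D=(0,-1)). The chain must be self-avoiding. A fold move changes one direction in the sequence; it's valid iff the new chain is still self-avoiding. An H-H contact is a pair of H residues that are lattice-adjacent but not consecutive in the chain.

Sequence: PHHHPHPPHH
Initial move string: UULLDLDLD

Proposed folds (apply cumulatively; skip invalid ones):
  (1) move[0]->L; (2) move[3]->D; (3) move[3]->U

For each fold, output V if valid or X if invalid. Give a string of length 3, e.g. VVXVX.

Initial: UULLDLDLD -> [(0, 0), (0, 1), (0, 2), (-1, 2), (-2, 2), (-2, 1), (-3, 1), (-3, 0), (-4, 0), (-4, -1)]
Fold 1: move[0]->L => LULLDLDLD VALID
Fold 2: move[3]->D => LULDDLDLD VALID
Fold 3: move[3]->U => LULUDLDLD INVALID (collision), skipped

Answer: VVX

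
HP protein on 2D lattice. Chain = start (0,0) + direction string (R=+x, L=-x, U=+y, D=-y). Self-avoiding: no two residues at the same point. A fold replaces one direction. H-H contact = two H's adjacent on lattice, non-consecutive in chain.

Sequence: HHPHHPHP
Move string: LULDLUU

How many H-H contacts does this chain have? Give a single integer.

Answer: 2

Derivation:
Positions: [(0, 0), (-1, 0), (-1, 1), (-2, 1), (-2, 0), (-3, 0), (-3, 1), (-3, 2)]
H-H contact: residue 1 @(-1,0) - residue 4 @(-2, 0)
H-H contact: residue 3 @(-2,1) - residue 6 @(-3, 1)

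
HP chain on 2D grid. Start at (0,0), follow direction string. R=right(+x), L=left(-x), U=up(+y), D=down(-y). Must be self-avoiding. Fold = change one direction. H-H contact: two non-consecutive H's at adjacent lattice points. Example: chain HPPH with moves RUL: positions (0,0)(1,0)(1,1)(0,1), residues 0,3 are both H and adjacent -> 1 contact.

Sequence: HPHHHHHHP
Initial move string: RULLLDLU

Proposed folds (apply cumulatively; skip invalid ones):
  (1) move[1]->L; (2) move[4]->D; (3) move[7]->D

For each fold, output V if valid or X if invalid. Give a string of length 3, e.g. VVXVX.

Initial: RULLLDLU -> [(0, 0), (1, 0), (1, 1), (0, 1), (-1, 1), (-2, 1), (-2, 0), (-3, 0), (-3, 1)]
Fold 1: move[1]->L => RLLLLDLU INVALID (collision), skipped
Fold 2: move[4]->D => RULLDDLU VALID
Fold 3: move[7]->D => RULLDDLD VALID

Answer: XVV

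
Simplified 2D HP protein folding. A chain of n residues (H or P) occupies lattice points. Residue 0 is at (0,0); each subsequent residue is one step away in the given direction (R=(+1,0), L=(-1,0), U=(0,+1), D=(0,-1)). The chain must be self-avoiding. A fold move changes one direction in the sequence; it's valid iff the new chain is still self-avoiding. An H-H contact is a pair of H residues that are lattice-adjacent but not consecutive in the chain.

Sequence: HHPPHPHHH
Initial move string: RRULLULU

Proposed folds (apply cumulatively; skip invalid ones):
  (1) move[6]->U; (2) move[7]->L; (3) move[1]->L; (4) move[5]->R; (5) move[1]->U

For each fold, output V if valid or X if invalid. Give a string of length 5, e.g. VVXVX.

Answer: VVXXV

Derivation:
Initial: RRULLULU -> [(0, 0), (1, 0), (2, 0), (2, 1), (1, 1), (0, 1), (0, 2), (-1, 2), (-1, 3)]
Fold 1: move[6]->U => RRULLUUU VALID
Fold 2: move[7]->L => RRULLUUL VALID
Fold 3: move[1]->L => RLULLUUL INVALID (collision), skipped
Fold 4: move[5]->R => RRULLRUL INVALID (collision), skipped
Fold 5: move[1]->U => RUULLUUL VALID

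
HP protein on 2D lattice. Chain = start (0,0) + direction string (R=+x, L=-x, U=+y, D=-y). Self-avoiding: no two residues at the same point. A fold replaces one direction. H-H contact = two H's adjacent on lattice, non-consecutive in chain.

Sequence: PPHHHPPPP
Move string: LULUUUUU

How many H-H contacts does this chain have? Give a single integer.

Answer: 0

Derivation:
Positions: [(0, 0), (-1, 0), (-1, 1), (-2, 1), (-2, 2), (-2, 3), (-2, 4), (-2, 5), (-2, 6)]
No H-H contacts found.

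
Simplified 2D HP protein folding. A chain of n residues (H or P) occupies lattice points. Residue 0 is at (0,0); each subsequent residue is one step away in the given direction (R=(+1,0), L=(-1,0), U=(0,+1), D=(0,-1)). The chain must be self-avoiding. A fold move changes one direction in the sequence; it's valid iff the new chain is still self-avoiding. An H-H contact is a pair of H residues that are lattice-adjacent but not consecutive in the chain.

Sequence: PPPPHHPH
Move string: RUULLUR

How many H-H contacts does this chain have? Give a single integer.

Answer: 1

Derivation:
Positions: [(0, 0), (1, 0), (1, 1), (1, 2), (0, 2), (-1, 2), (-1, 3), (0, 3)]
H-H contact: residue 4 @(0,2) - residue 7 @(0, 3)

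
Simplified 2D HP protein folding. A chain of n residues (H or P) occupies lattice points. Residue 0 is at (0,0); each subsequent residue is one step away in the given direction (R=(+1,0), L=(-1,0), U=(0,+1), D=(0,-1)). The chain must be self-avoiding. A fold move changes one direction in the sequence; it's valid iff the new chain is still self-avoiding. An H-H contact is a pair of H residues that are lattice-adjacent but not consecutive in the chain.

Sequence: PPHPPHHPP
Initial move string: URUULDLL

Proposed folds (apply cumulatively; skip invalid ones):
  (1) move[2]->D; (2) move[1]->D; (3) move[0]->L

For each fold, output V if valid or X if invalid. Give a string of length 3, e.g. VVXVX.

Initial: URUULDLL -> [(0, 0), (0, 1), (1, 1), (1, 2), (1, 3), (0, 3), (0, 2), (-1, 2), (-2, 2)]
Fold 1: move[2]->D => URDULDLL INVALID (collision), skipped
Fold 2: move[1]->D => UDUULDLL INVALID (collision), skipped
Fold 3: move[0]->L => LRUULDLL INVALID (collision), skipped

Answer: XXX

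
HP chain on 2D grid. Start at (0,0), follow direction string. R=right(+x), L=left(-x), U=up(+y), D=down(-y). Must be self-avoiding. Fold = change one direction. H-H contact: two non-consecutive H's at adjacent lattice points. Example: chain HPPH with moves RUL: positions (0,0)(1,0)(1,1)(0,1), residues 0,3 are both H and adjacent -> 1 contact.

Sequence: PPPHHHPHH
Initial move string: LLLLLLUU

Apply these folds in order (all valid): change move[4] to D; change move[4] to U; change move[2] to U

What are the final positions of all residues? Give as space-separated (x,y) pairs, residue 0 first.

Answer: (0,0) (-1,0) (-2,0) (-2,1) (-3,1) (-3,2) (-4,2) (-4,3) (-4,4)

Derivation:
Initial moves: LLLLLLUU
Fold: move[4]->D => LLLLDLUU (positions: [(0, 0), (-1, 0), (-2, 0), (-3, 0), (-4, 0), (-4, -1), (-5, -1), (-5, 0), (-5, 1)])
Fold: move[4]->U => LLLLULUU (positions: [(0, 0), (-1, 0), (-2, 0), (-3, 0), (-4, 0), (-4, 1), (-5, 1), (-5, 2), (-5, 3)])
Fold: move[2]->U => LLULULUU (positions: [(0, 0), (-1, 0), (-2, 0), (-2, 1), (-3, 1), (-3, 2), (-4, 2), (-4, 3), (-4, 4)])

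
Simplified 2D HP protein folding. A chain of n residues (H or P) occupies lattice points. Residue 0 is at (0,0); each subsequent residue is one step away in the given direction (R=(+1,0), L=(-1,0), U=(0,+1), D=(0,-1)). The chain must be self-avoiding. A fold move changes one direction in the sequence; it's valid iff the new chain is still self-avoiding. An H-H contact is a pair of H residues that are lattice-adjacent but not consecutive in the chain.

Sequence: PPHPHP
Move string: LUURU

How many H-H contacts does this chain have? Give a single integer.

Answer: 0

Derivation:
Positions: [(0, 0), (-1, 0), (-1, 1), (-1, 2), (0, 2), (0, 3)]
No H-H contacts found.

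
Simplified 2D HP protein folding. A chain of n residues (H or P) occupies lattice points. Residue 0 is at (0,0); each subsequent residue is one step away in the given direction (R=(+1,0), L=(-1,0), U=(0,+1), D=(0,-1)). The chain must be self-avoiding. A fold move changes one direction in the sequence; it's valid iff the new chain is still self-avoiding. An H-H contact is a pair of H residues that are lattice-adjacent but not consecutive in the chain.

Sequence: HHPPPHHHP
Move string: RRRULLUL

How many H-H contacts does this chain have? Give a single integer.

Answer: 1

Derivation:
Positions: [(0, 0), (1, 0), (2, 0), (3, 0), (3, 1), (2, 1), (1, 1), (1, 2), (0, 2)]
H-H contact: residue 1 @(1,0) - residue 6 @(1, 1)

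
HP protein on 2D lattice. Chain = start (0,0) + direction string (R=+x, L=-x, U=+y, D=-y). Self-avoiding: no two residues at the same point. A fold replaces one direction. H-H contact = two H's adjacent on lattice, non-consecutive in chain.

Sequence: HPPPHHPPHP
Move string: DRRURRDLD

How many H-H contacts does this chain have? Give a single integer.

Answer: 1

Derivation:
Positions: [(0, 0), (0, -1), (1, -1), (2, -1), (2, 0), (3, 0), (4, 0), (4, -1), (3, -1), (3, -2)]
H-H contact: residue 5 @(3,0) - residue 8 @(3, -1)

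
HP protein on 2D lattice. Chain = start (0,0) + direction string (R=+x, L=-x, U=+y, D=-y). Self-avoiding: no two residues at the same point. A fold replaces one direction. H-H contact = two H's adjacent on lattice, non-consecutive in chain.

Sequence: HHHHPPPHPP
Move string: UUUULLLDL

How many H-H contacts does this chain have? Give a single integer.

Positions: [(0, 0), (0, 1), (0, 2), (0, 3), (0, 4), (-1, 4), (-2, 4), (-3, 4), (-3, 3), (-4, 3)]
No H-H contacts found.

Answer: 0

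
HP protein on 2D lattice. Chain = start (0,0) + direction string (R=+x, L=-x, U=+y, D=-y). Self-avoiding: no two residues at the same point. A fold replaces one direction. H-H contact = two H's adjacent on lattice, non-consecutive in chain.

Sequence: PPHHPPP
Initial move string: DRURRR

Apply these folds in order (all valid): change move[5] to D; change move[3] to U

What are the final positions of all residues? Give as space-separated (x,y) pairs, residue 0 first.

Initial moves: DRURRR
Fold: move[5]->D => DRURRD (positions: [(0, 0), (0, -1), (1, -1), (1, 0), (2, 0), (3, 0), (3, -1)])
Fold: move[3]->U => DRUURD (positions: [(0, 0), (0, -1), (1, -1), (1, 0), (1, 1), (2, 1), (2, 0)])

Answer: (0,0) (0,-1) (1,-1) (1,0) (1,1) (2,1) (2,0)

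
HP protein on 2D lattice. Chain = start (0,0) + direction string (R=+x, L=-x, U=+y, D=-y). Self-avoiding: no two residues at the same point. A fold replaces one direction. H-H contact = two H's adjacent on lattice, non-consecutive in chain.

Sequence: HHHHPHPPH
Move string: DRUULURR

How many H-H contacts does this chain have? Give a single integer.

Answer: 2

Derivation:
Positions: [(0, 0), (0, -1), (1, -1), (1, 0), (1, 1), (0, 1), (0, 2), (1, 2), (2, 2)]
H-H contact: residue 0 @(0,0) - residue 3 @(1, 0)
H-H contact: residue 0 @(0,0) - residue 5 @(0, 1)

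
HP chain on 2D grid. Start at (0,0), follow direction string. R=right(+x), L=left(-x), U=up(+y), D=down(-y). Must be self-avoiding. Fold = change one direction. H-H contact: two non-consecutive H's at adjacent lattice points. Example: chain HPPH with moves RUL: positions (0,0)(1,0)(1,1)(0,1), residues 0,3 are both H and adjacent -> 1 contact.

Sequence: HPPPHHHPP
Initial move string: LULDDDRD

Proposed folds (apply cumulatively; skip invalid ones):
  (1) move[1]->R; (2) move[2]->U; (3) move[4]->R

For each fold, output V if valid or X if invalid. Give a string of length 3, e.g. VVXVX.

Initial: LULDDDRD -> [(0, 0), (-1, 0), (-1, 1), (-2, 1), (-2, 0), (-2, -1), (-2, -2), (-1, -2), (-1, -3)]
Fold 1: move[1]->R => LRLDDDRD INVALID (collision), skipped
Fold 2: move[2]->U => LUUDDDRD INVALID (collision), skipped
Fold 3: move[4]->R => LULDRDRD INVALID (collision), skipped

Answer: XXX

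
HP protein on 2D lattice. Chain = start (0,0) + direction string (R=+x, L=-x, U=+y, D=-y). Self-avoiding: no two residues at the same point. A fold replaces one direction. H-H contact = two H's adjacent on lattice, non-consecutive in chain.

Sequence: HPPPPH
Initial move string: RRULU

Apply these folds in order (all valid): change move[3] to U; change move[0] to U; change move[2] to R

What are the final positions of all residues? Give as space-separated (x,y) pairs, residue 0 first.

Initial moves: RRULU
Fold: move[3]->U => RRUUU (positions: [(0, 0), (1, 0), (2, 0), (2, 1), (2, 2), (2, 3)])
Fold: move[0]->U => URUUU (positions: [(0, 0), (0, 1), (1, 1), (1, 2), (1, 3), (1, 4)])
Fold: move[2]->R => URRUU (positions: [(0, 0), (0, 1), (1, 1), (2, 1), (2, 2), (2, 3)])

Answer: (0,0) (0,1) (1,1) (2,1) (2,2) (2,3)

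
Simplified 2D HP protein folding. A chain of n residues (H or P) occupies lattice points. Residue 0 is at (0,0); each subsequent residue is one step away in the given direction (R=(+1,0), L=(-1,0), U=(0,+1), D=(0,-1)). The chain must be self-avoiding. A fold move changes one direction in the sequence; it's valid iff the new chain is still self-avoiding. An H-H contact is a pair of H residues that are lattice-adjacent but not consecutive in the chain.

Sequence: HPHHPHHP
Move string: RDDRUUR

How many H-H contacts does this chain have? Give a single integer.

Answer: 1

Derivation:
Positions: [(0, 0), (1, 0), (1, -1), (1, -2), (2, -2), (2, -1), (2, 0), (3, 0)]
H-H contact: residue 2 @(1,-1) - residue 5 @(2, -1)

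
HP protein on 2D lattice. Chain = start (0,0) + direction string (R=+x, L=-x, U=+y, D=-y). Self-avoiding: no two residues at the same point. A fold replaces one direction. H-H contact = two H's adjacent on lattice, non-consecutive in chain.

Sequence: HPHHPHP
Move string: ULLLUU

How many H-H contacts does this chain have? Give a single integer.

Positions: [(0, 0), (0, 1), (-1, 1), (-2, 1), (-3, 1), (-3, 2), (-3, 3)]
No H-H contacts found.

Answer: 0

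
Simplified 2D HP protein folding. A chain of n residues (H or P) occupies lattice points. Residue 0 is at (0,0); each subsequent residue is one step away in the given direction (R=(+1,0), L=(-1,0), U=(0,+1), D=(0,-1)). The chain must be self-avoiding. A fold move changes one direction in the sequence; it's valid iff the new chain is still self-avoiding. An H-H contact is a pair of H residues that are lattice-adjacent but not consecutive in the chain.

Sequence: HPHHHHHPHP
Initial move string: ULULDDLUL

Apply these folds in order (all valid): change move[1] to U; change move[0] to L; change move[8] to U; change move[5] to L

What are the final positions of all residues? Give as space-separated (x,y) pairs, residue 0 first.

Initial moves: ULULDDLUL
Fold: move[1]->U => UUULDDLUL (positions: [(0, 0), (0, 1), (0, 2), (0, 3), (-1, 3), (-1, 2), (-1, 1), (-2, 1), (-2, 2), (-3, 2)])
Fold: move[0]->L => LUULDDLUL (positions: [(0, 0), (-1, 0), (-1, 1), (-1, 2), (-2, 2), (-2, 1), (-2, 0), (-3, 0), (-3, 1), (-4, 1)])
Fold: move[8]->U => LUULDDLUU (positions: [(0, 0), (-1, 0), (-1, 1), (-1, 2), (-2, 2), (-2, 1), (-2, 0), (-3, 0), (-3, 1), (-3, 2)])
Fold: move[5]->L => LUULDLLUU (positions: [(0, 0), (-1, 0), (-1, 1), (-1, 2), (-2, 2), (-2, 1), (-3, 1), (-4, 1), (-4, 2), (-4, 3)])

Answer: (0,0) (-1,0) (-1,1) (-1,2) (-2,2) (-2,1) (-3,1) (-4,1) (-4,2) (-4,3)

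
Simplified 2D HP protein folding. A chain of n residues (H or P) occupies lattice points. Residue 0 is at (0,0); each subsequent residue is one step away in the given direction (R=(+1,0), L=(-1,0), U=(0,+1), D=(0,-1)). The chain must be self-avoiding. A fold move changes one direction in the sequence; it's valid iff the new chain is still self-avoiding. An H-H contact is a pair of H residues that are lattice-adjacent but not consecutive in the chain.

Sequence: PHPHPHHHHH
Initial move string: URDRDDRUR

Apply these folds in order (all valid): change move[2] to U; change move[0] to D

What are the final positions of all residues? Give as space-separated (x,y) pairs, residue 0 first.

Answer: (0,0) (0,-1) (1,-1) (1,0) (2,0) (2,-1) (2,-2) (3,-2) (3,-1) (4,-1)

Derivation:
Initial moves: URDRDDRUR
Fold: move[2]->U => URURDDRUR (positions: [(0, 0), (0, 1), (1, 1), (1, 2), (2, 2), (2, 1), (2, 0), (3, 0), (3, 1), (4, 1)])
Fold: move[0]->D => DRURDDRUR (positions: [(0, 0), (0, -1), (1, -1), (1, 0), (2, 0), (2, -1), (2, -2), (3, -2), (3, -1), (4, -1)])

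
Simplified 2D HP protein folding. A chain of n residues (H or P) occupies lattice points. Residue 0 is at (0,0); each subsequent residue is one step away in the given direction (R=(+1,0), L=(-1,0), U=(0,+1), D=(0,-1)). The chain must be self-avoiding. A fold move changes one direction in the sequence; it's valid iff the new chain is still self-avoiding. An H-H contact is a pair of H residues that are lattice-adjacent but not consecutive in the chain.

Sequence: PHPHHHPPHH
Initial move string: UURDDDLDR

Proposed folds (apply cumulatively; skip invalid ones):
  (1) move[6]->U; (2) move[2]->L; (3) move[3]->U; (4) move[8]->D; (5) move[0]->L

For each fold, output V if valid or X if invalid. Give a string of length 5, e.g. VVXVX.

Initial: UURDDDLDR -> [(0, 0), (0, 1), (0, 2), (1, 2), (1, 1), (1, 0), (1, -1), (0, -1), (0, -2), (1, -2)]
Fold 1: move[6]->U => UURDDDUDR INVALID (collision), skipped
Fold 2: move[2]->L => UULDDDLDR VALID
Fold 3: move[3]->U => UULUDDLDR INVALID (collision), skipped
Fold 4: move[8]->D => UULDDDLDD VALID
Fold 5: move[0]->L => LULDDDLDD VALID

Answer: XVXVV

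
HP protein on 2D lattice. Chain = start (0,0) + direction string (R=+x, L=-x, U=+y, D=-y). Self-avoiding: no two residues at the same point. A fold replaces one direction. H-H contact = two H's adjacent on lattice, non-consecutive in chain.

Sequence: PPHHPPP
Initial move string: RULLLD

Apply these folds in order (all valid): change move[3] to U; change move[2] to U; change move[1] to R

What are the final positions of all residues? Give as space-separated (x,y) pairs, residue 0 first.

Initial moves: RULLLD
Fold: move[3]->U => RULULD (positions: [(0, 0), (1, 0), (1, 1), (0, 1), (0, 2), (-1, 2), (-1, 1)])
Fold: move[2]->U => RUUULD (positions: [(0, 0), (1, 0), (1, 1), (1, 2), (1, 3), (0, 3), (0, 2)])
Fold: move[1]->R => RRUULD (positions: [(0, 0), (1, 0), (2, 0), (2, 1), (2, 2), (1, 2), (1, 1)])

Answer: (0,0) (1,0) (2,0) (2,1) (2,2) (1,2) (1,1)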